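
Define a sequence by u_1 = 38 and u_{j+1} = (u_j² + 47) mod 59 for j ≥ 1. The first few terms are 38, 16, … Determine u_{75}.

37

We have u_1 = 38, u_2 = 16, u_3 = 8, u_4 = 52, u_5 = 37, u_6 = 0, u_7 = 47, u_8 = 14, u_9 = 7, u_{10} = 37.
Since u_{10} = u_5 = 37, the sequence is eventually periodic: after a pre-period of length 4 it cycles with period 5.
For j ≥ 5, u_j depends only on (j - 5) mod 5. (75 - 5) mod 5 = 0, so u_{75} = u_5 = 37.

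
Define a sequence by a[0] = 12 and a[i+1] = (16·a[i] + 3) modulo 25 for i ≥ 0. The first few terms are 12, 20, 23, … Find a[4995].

a[0] = 12; a[1] = 20; a[2] = 23; a[3] = 21; a[4] = 14; a[5] = 2; a[6] = 10; a[7] = 13; a[8] = 11; a[9] = 4; a[10] = 17; a[11] = 0; a[12] = 3; a[13] = 1; a[14] = 19; a[15] = 7; a[16] = 15; a[17] = 18; a[18] = 16; a[19] = 9; a[20] = 22; a[21] = 5; a[22] = 8; a[23] = 6; a[24] = 24; a[25] = 12.
The sequence repeats with period 25.
So a[4995] = a[0 + ((4995-0) mod 25)] = a[20] = 22.

22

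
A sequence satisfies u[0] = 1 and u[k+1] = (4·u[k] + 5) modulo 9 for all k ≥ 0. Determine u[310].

We have u[0] = 1; u[1] = 0; u[2] = 5; u[3] = 7; u[4] = 6; u[5] = 2; u[6] = 4; u[7] = 3; u[8] = 8; u[9] = 1.
The sequence repeats with period 9.
(310 - 0) mod 9 = 4, so u[310] = u[4] = 6.

6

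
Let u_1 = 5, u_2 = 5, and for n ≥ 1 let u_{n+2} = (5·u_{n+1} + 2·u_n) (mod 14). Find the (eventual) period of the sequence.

48

We have u_1 = 5, u_2 = 5, u_3 = 7, u_4 = 3, u_5 = 1, u_6 = 11, u_7 = 1, u_8 = 13, u_9 = 11, u_{10} = 11, u_{11} = 7, u_{12} = 1, u_{13} = 5, u_{14} = 13, u_{15} = 5, u_{16} = 9, u_{17} = 13, u_{18} = 13, u_{19} = 7, u_{20} = 5, u_{21} = 11, u_{22} = 9, u_{23} = 11, u_{24} = 3, u_{25} = 9, u_{26} = 9, u_{27} = 7, u_{28} = 11, u_{29} = 13, u_{30} = 3, u_{31} = 13, u_{32} = 1, u_{33} = 3, u_{34} = 3, u_{35} = 7, u_{36} = 13, u_{37} = 9, u_{38} = 1, u_{39} = 9, u_{40} = 5, u_{41} = 1, u_{42} = 1, u_{43} = 7, u_{44} = 9, u_{45} = 3, u_{46} = 5, u_{47} = 3, u_{48} = 11, u_{49} = 5, u_{50} = 5.
The sequence repeats with period 48.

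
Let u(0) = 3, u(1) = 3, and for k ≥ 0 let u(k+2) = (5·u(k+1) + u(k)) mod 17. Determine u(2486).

1

u(0) = 3, u(1) = 3, u(2) = 1, u(3) = 8, u(4) = 7, u(5) = 9, u(6) = 1, u(7) = 14, u(8) = 3, u(9) = 12, u(10) = 12, u(11) = 4, u(12) = 15, u(13) = 11, u(14) = 2, u(15) = 4, u(16) = 5, u(17) = 12, u(18) = 14, u(19) = 14, u(20) = 16, u(21) = 9, u(22) = 10, u(23) = 8, u(24) = 16, u(25) = 3, u(26) = 14, u(27) = 5, u(28) = 5, u(29) = 13, u(30) = 2, u(31) = 6, u(32) = 15, u(33) = 13, u(34) = 12, u(35) = 5, u(36) = 3, u(37) = 3.
The sequence repeats with period 36.
So u(2486) = u(0 + ((2486-0) mod 36)) = u(2) = 1.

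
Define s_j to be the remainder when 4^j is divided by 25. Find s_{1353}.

Computing terms: s_1 = 4, s_2 = 16, s_3 = 14, s_4 = 6, s_5 = 24, s_6 = 21, s_7 = 9, s_8 = 11, s_9 = 19, s_{10} = 1, s_{11} = 4.
Since s_{11} = s_1 = 4, the sequence is periodic with period 10.
(1353 - 1) mod 10 = 2, so s_{1353} = s_3 = 14.

14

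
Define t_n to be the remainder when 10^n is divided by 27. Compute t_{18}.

1

Listing terms: t_1 = 10,  t_2 = 19,  t_3 = 1,  t_4 = 10.
The sequence repeats with period 3.
So t_{18} = t_{1 + ((18-1) mod 3)} = t_3 = 1.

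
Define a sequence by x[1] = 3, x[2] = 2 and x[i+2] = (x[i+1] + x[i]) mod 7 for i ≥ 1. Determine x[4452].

x[1] = 3; x[2] = 2; x[3] = 5; x[4] = 0; x[5] = 5; x[6] = 5; x[7] = 3; x[8] = 1; x[9] = 4; x[10] = 5; x[11] = 2; x[12] = 0; x[13] = 2; x[14] = 2; x[15] = 4; x[16] = 6; x[17] = 3; x[18] = 2.
The sequence repeats with period 16.
So x[4452] = x[1 + ((4452-1) mod 16)] = x[4] = 0.

0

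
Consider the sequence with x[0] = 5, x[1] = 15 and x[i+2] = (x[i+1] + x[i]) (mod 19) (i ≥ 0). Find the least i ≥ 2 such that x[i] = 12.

We have x[0] = 5; x[1] = 15; x[2] = 1; x[3] = 16; x[4] = 17; x[5] = 14; x[6] = 12; x[7] = 7; x[8] = 0; x[9] = 7; x[10] = 7; x[11] = 14; x[12] = 2; x[13] = 16; x[14] = 18; x[15] = 15; x[16] = 14; x[17] = 10; x[18] = 5; x[19] = 15.
The sequence repeats with period 18.
The value 12 first appears (with i ≥ 2) at x[6].

6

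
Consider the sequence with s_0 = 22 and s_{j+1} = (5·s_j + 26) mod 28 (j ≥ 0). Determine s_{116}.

6

We have s_0 = 22,  s_1 = 24,  s_2 = 6,  s_3 = 0,  s_4 = 26,  s_5 = 16,  s_6 = 22.
The sequence repeats with period 6.
(116 - 0) mod 6 = 2, so s_{116} = s_2 = 6.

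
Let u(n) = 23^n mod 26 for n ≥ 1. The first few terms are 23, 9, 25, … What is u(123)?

25

Computing terms: u(1) = 23, u(2) = 9, u(3) = 25, u(4) = 3, u(5) = 17, u(6) = 1, u(7) = 23.
The sequence repeats with period 6.
So u(123) = u(1 + ((123-1) mod 6)) = u(3) = 25.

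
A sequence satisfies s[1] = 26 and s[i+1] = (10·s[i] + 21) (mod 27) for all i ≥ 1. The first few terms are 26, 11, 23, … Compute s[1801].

26

s[1] = 26,  s[2] = 11,  s[3] = 23,  s[4] = 8,  s[5] = 20,  s[6] = 5,  s[7] = 17,  s[8] = 2,  s[9] = 14,  s[10] = 26.
Since s[10] = s[1] = 26, the sequence is periodic with period 9.
So s[1801] = s[1 + ((1801-1) mod 9)] = s[1] = 26.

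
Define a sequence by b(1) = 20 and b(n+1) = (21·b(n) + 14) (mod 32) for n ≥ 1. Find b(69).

28

Computing terms: b(1) = 20,  b(2) = 18,  b(3) = 8,  b(4) = 22,  b(5) = 28,  b(6) = 26,  b(7) = 16,  b(8) = 30,  b(9) = 4,  b(10) = 2,  b(11) = 24,  b(12) = 6,  b(13) = 12,  b(14) = 10,  b(15) = 0,  b(16) = 14,  b(17) = 20.
The sequence repeats with period 16.
So b(69) = b(1 + ((69-1) mod 16)) = b(5) = 28.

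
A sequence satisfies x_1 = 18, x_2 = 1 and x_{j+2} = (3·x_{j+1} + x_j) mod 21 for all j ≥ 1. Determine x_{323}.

x_1 = 18; x_2 = 1; x_3 = 0; x_4 = 1; x_5 = 3; x_6 = 10; x_7 = 12; x_8 = 4; x_9 = 3; x_{10} = 13; x_{11} = 0; x_{12} = 13; x_{13} = 18; x_{14} = 4; x_{15} = 9; x_{16} = 10; x_{17} = 18; x_{18} = 1.
Since (x_{17}, x_{18}) = (x_1, x_2) = (18, 1) (two consecutive terms determine the rest), the sequence is periodic with period 16.
(323 - 1) mod 16 = 2, so x_{323} = x_3 = 0.

0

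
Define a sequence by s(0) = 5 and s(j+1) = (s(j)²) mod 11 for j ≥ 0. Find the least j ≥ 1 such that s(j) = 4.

Computing terms: s(0) = 5; s(1) = 3; s(2) = 9; s(3) = 4; s(4) = 5.
The sequence repeats with period 4.
The value 4 first appears (with j ≥ 1) at s(3).

3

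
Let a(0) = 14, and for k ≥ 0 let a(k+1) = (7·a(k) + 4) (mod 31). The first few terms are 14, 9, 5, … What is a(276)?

Computing terms: a(0) = 14,  a(1) = 9,  a(2) = 5,  a(3) = 8,  a(4) = 29,  a(5) = 21,  a(6) = 27,  a(7) = 7,  a(8) = 22,  a(9) = 3,  a(10) = 25,  a(11) = 24,  a(12) = 17,  a(13) = 30,  a(14) = 28,  a(15) = 14.
Since a(15) = a(0) = 14, the sequence is periodic with period 15.
So a(276) = a(0 + ((276-0) mod 15)) = a(6) = 27.

27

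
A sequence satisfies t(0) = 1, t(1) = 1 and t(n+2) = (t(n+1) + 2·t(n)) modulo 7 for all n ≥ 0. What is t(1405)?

Computing terms: t(0) = 1, t(1) = 1, t(2) = 3, t(3) = 5, t(4) = 4, t(5) = 0, t(6) = 1, t(7) = 1.
Since (t(6), t(7)) = (t(0), t(1)) = (1, 1) (two consecutive terms determine the rest), the sequence is periodic with period 6.
(1405 - 0) mod 6 = 1, so t(1405) = t(1) = 1.

1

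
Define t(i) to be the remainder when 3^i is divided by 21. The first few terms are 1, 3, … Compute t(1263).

6

We have t(0) = 1, t(1) = 3, t(2) = 9, t(3) = 6, t(4) = 18, t(5) = 12, t(6) = 15, t(7) = 3.
Since t(7) = t(1) = 3, the sequence is eventually periodic: after a pre-period of length 1 it cycles with period 6.
For i ≥ 1, t(i) depends only on (i - 1) mod 6. (1263 - 1) mod 6 = 2, so t(1263) = t(3) = 6.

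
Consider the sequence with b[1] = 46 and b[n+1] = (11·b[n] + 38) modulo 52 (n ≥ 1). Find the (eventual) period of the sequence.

12

Computing terms: b[1] = 46,  b[2] = 24,  b[3] = 42,  b[4] = 32,  b[5] = 26,  b[6] = 12,  b[7] = 14,  b[8] = 36,  b[9] = 18,  b[10] = 28,  b[11] = 34,  b[12] = 48,  b[13] = 46.
The sequence repeats with period 12.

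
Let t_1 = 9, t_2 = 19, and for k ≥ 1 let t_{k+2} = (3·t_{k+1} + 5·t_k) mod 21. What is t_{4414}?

16

t_1 = 9,  t_2 = 19,  t_3 = 18,  t_4 = 2,  t_5 = 12,  t_6 = 4,  t_7 = 9,  t_8 = 5,  t_9 = 18,  t_{10} = 16,  t_{11} = 12,  t_{12} = 11,  t_{13} = 9,  t_{14} = 19.
The sequence repeats with period 12.
So t_{4414} = t_{1 + ((4414-1) mod 12)} = t_{10} = 16.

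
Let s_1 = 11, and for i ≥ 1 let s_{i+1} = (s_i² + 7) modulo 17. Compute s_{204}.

3

s_1 = 11,  s_2 = 9,  s_3 = 3,  s_4 = 16,  s_5 = 8,  s_6 = 3.
Since s_6 = s_3 = 3, the sequence is eventually periodic: after a pre-period of length 2 it cycles with period 3.
For i ≥ 3, s_i depends only on (i - 3) mod 3. (204 - 3) mod 3 = 0, so s_{204} = s_3 = 3.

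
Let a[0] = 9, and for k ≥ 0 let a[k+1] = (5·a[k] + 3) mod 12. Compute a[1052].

9

a[0] = 9, a[1] = 0, a[2] = 3, a[3] = 6, a[4] = 9.
The sequence repeats with period 4.
So a[1052] = a[0 + ((1052-0) mod 4)] = a[0] = 9.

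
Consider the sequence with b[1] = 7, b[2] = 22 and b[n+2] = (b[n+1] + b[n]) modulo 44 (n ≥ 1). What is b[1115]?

Listing terms: b[1] = 7; b[2] = 22; b[3] = 29; b[4] = 7; b[5] = 36; b[6] = 43; b[7] = 35; b[8] = 34; b[9] = 25; b[10] = 15; b[11] = 40; b[12] = 11; b[13] = 7; b[14] = 18; b[15] = 25; b[16] = 43; b[17] = 24; b[18] = 23; b[19] = 3; b[20] = 26; b[21] = 29; b[22] = 11; b[23] = 40; b[24] = 7; b[25] = 3; b[26] = 10; b[27] = 13; b[28] = 23; b[29] = 36; b[30] = 15; b[31] = 7; b[32] = 22.
The sequence repeats with period 30.
So b[1115] = b[1 + ((1115-1) mod 30)] = b[5] = 36.

36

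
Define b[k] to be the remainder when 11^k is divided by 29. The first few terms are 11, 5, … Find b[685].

b[1] = 11,  b[2] = 5,  b[3] = 26,  b[4] = 25,  b[5] = 14,  b[6] = 9,  b[7] = 12,  b[8] = 16,  b[9] = 2,  b[10] = 22,  b[11] = 10,  b[12] = 23,  b[13] = 21,  b[14] = 28,  b[15] = 18,  b[16] = 24,  b[17] = 3,  b[18] = 4,  b[19] = 15,  b[20] = 20,  b[21] = 17,  b[22] = 13,  b[23] = 27,  b[24] = 7,  b[25] = 19,  b[26] = 6,  b[27] = 8,  b[28] = 1,  b[29] = 11.
Since b[29] = b[1] = 11, the sequence is periodic with period 28.
So b[685] = b[1 + ((685-1) mod 28)] = b[13] = 21.

21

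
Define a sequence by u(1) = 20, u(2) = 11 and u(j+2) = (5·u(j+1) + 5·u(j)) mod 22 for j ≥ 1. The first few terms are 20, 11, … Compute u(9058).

16

Computing terms: u(1) = 20,  u(2) = 11,  u(3) = 1,  u(4) = 16,  u(5) = 19,  u(6) = 21,  u(7) = 2,  u(8) = 5,  u(9) = 13,  u(10) = 2,  u(11) = 9,  u(12) = 11,  u(13) = 12,  u(14) = 5,  u(15) = 19,  u(16) = 10,  u(17) = 13,  u(18) = 5,  u(19) = 2,  u(20) = 13,  u(21) = 9,  u(22) = 0,  u(23) = 1,  u(24) = 5,  u(25) = 8,  u(26) = 21,  u(27) = 13,  u(28) = 16,  u(29) = 13,  u(30) = 13,  u(31) = 20,  u(32) = 11.
The sequence repeats with period 30.
(9058 - 1) mod 30 = 27, so u(9058) = u(28) = 16.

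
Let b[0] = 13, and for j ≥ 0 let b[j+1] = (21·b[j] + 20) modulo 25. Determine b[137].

23

We have b[0] = 13; b[1] = 18; b[2] = 23; b[3] = 3; b[4] = 8; b[5] = 13.
Since b[5] = b[0] = 13, the sequence is periodic with period 5.
So b[137] = b[0 + ((137-0) mod 5)] = b[2] = 23.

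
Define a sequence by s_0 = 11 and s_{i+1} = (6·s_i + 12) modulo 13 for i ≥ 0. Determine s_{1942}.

s_0 = 11, s_1 = 0, s_2 = 12, s_3 = 6, s_4 = 9, s_5 = 1, s_6 = 5, s_7 = 3, s_8 = 4, s_9 = 10, s_{10} = 7, s_{11} = 2, s_{12} = 11.
The sequence repeats with period 12.
(1942 - 0) mod 12 = 10, so s_{1942} = s_{10} = 7.

7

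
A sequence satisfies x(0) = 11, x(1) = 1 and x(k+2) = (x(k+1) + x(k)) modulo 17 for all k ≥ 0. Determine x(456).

5

x(0) = 11; x(1) = 1; x(2) = 12; x(3) = 13; x(4) = 8; x(5) = 4; x(6) = 12; x(7) = 16; x(8) = 11; x(9) = 10; x(10) = 4; x(11) = 14; x(12) = 1; x(13) = 15; x(14) = 16; x(15) = 14; x(16) = 13; x(17) = 10; x(18) = 6; x(19) = 16; x(20) = 5; x(21) = 4; x(22) = 9; x(23) = 13; x(24) = 5; x(25) = 1; x(26) = 6; x(27) = 7; x(28) = 13; x(29) = 3; x(30) = 16; x(31) = 2; x(32) = 1; x(33) = 3; x(34) = 4; x(35) = 7; x(36) = 11; x(37) = 1.
Since (x(36), x(37)) = (x(0), x(1)) = (11, 1) (two consecutive terms determine the rest), the sequence is periodic with period 36.
(456 - 0) mod 36 = 24, so x(456) = x(24) = 5.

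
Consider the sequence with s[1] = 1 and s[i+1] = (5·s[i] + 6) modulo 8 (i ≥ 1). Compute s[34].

Computing terms: s[1] = 1, s[2] = 3, s[3] = 5, s[4] = 7, s[5] = 1.
The sequence repeats with period 4.
(34 - 1) mod 4 = 1, so s[34] = s[2] = 3.

3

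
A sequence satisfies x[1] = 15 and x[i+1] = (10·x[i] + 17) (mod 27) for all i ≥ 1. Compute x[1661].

20

We have x[1] = 15,  x[2] = 5,  x[3] = 13,  x[4] = 12,  x[5] = 2,  x[6] = 10,  x[7] = 9,  x[8] = 26,  x[9] = 7,  x[10] = 6,  x[11] = 23,  x[12] = 4,  x[13] = 3,  x[14] = 20,  x[15] = 1,  x[16] = 0,  x[17] = 17,  x[18] = 25,  x[19] = 24,  x[20] = 14,  x[21] = 22,  x[22] = 21,  x[23] = 11,  x[24] = 19,  x[25] = 18,  x[26] = 8,  x[27] = 16,  x[28] = 15.
The sequence repeats with period 27.
(1661 - 1) mod 27 = 13, so x[1661] = x[14] = 20.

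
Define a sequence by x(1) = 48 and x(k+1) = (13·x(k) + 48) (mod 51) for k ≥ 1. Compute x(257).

48

Listing terms: x(1) = 48; x(2) = 9; x(3) = 12; x(4) = 0; x(5) = 48.
Since x(5) = x(1) = 48, the sequence is periodic with period 4.
So x(257) = x(1 + ((257-1) mod 4)) = x(1) = 48.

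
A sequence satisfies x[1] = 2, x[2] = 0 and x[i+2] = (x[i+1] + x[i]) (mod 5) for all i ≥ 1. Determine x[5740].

Listing terms: x[1] = 2,  x[2] = 0,  x[3] = 2,  x[4] = 2,  x[5] = 4,  x[6] = 1,  x[7] = 0,  x[8] = 1,  x[9] = 1,  x[10] = 2,  x[11] = 3,  x[12] = 0,  x[13] = 3,  x[14] = 3,  x[15] = 1,  x[16] = 4,  x[17] = 0,  x[18] = 4,  x[19] = 4,  x[20] = 3,  x[21] = 2,  x[22] = 0.
Since (x[21], x[22]) = (x[1], x[2]) = (2, 0) (two consecutive terms determine the rest), the sequence is periodic with period 20.
So x[5740] = x[1 + ((5740-1) mod 20)] = x[20] = 3.

3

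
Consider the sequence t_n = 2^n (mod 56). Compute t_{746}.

32

Listing terms: t_0 = 1,  t_1 = 2,  t_2 = 4,  t_3 = 8,  t_4 = 16,  t_5 = 32,  t_6 = 8.
Since t_6 = t_3 = 8, the sequence is eventually periodic: after a pre-period of length 3 it cycles with period 3.
For n ≥ 3, t_n depends only on (n - 3) mod 3. (746 - 3) mod 3 = 2, so t_{746} = t_5 = 32.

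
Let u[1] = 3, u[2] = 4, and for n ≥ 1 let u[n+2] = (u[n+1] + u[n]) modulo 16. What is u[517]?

11

Computing terms: u[1] = 3, u[2] = 4, u[3] = 7, u[4] = 11, u[5] = 2, u[6] = 13, u[7] = 15, u[8] = 12, u[9] = 11, u[10] = 7, u[11] = 2, u[12] = 9, u[13] = 11, u[14] = 4, u[15] = 15, u[16] = 3, u[17] = 2, u[18] = 5, u[19] = 7, u[20] = 12, u[21] = 3, u[22] = 15, u[23] = 2, u[24] = 1, u[25] = 3, u[26] = 4.
The sequence repeats with period 24.
(517 - 1) mod 24 = 12, so u[517] = u[13] = 11.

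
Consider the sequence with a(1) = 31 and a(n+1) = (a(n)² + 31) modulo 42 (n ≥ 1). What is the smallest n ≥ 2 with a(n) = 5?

5

Computing terms: a(1) = 31, a(2) = 26, a(3) = 35, a(4) = 38, a(5) = 5, a(6) = 14, a(7) = 17, a(8) = 26.
Since a(8) = a(2) = 26, the sequence is eventually periodic: after a pre-period of length 1 it cycles with period 6.
The value 5 first appears (with n ≥ 2) at a(5).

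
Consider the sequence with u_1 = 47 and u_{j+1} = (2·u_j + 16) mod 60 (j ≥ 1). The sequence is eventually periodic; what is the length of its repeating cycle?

Computing terms: u_1 = 47; u_2 = 50; u_3 = 56; u_4 = 8; u_5 = 32; u_6 = 20; u_7 = 56.
Since u_7 = u_3 = 56, the sequence is eventually periodic: after a pre-period of length 2 it cycles with period 4.

4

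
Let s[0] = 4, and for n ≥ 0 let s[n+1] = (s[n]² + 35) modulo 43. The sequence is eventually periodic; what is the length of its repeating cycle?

9

s[0] = 4,  s[1] = 8,  s[2] = 13,  s[3] = 32,  s[4] = 27,  s[5] = 33,  s[6] = 6,  s[7] = 28,  s[8] = 2,  s[9] = 39,  s[10] = 8.
Since s[10] = s[1] = 8, the sequence is eventually periodic: after a pre-period of length 1 it cycles with period 9.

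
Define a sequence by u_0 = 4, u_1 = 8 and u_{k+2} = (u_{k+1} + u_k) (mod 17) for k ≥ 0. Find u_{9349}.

0

Listing terms: u_0 = 4,  u_1 = 8,  u_2 = 12,  u_3 = 3,  u_4 = 15,  u_5 = 1,  u_6 = 16,  u_7 = 0,  u_8 = 16,  u_9 = 16,  u_{10} = 15,  u_{11} = 14,  u_{12} = 12,  u_{13} = 9,  u_{14} = 4,  u_{15} = 13,  u_{16} = 0,  u_{17} = 13,  u_{18} = 13,  u_{19} = 9,  u_{20} = 5,  u_{21} = 14,  u_{22} = 2,  u_{23} = 16,  u_{24} = 1,  u_{25} = 0,  u_{26} = 1,  u_{27} = 1,  u_{28} = 2,  u_{29} = 3,  u_{30} = 5,  u_{31} = 8,  u_{32} = 13,  u_{33} = 4,  u_{34} = 0,  u_{35} = 4,  u_{36} = 4,  u_{37} = 8.
The sequence repeats with period 36.
So u_{9349} = u_{0 + ((9349-0) mod 36)} = u_{25} = 0.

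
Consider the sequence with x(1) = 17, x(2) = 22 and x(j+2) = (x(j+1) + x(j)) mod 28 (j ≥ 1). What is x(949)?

9

Listing terms: x(1) = 17,  x(2) = 22,  x(3) = 11,  x(4) = 5,  x(5) = 16,  x(6) = 21,  x(7) = 9,  x(8) = 2,  x(9) = 11,  x(10) = 13,  x(11) = 24,  x(12) = 9,  x(13) = 5,  x(14) = 14,  x(15) = 19,  x(16) = 5,  x(17) = 24,  x(18) = 1,  x(19) = 25,  x(20) = 26,  x(21) = 23,  x(22) = 21,  x(23) = 16,  x(24) = 9,  x(25) = 25,  x(26) = 6,  x(27) = 3,  x(28) = 9,  x(29) = 12,  x(30) = 21,  x(31) = 5,  x(32) = 26,  x(33) = 3,  x(34) = 1,  x(35) = 4,  x(36) = 5,  x(37) = 9,  x(38) = 14,  x(39) = 23,  x(40) = 9,  x(41) = 4,  x(42) = 13,  x(43) = 17,  x(44) = 2,  x(45) = 19,  x(46) = 21,  x(47) = 12,  x(48) = 5,  x(49) = 17,  x(50) = 22.
The sequence repeats with period 48.
So x(949) = x(1 + ((949-1) mod 48)) = x(37) = 9.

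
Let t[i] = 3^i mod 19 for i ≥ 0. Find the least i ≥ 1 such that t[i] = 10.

Listing terms: t[0] = 1; t[1] = 3; t[2] = 9; t[3] = 8; t[4] = 5; t[5] = 15; t[6] = 7; t[7] = 2; t[8] = 6; t[9] = 18; t[10] = 16; t[11] = 10; t[12] = 11; t[13] = 14; t[14] = 4; t[15] = 12; t[16] = 17; t[17] = 13; t[18] = 1.
Since t[18] = t[0] = 1, the sequence is periodic with period 18.
The value 10 first appears (with i ≥ 1) at t[11].

11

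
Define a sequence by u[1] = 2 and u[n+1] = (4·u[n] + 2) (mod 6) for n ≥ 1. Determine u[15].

We have u[1] = 2; u[2] = 4; u[3] = 0; u[4] = 2.
The sequence repeats with period 3.
So u[15] = u[1 + ((15-1) mod 3)] = u[3] = 0.

0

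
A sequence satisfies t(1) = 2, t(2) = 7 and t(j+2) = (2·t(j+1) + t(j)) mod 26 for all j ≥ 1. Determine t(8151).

16

Computing terms: t(1) = 2; t(2) = 7; t(3) = 16; t(4) = 13; t(5) = 16; t(6) = 19; t(7) = 2; t(8) = 23; t(9) = 22; t(10) = 15; t(11) = 0; t(12) = 15; t(13) = 4; t(14) = 23; t(15) = 24; t(16) = 19; t(17) = 10; t(18) = 13; t(19) = 10; t(20) = 7; t(21) = 24; t(22) = 3; t(23) = 4; t(24) = 11; t(25) = 0; t(26) = 11; t(27) = 22; t(28) = 3; t(29) = 2; t(30) = 7.
Since (t(29), t(30)) = (t(1), t(2)) = (2, 7) (two consecutive terms determine the rest), the sequence is periodic with period 28.
So t(8151) = t(1 + ((8151-1) mod 28)) = t(3) = 16.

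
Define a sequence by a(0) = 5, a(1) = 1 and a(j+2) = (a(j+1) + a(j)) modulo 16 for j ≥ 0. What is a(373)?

a(0) = 5,  a(1) = 1,  a(2) = 6,  a(3) = 7,  a(4) = 13,  a(5) = 4,  a(6) = 1,  a(7) = 5,  a(8) = 6,  a(9) = 11,  a(10) = 1,  a(11) = 12,  a(12) = 13,  a(13) = 9,  a(14) = 6,  a(15) = 15,  a(16) = 5,  a(17) = 4,  a(18) = 9,  a(19) = 13,  a(20) = 6,  a(21) = 3,  a(22) = 9,  a(23) = 12,  a(24) = 5,  a(25) = 1.
The sequence repeats with period 24.
So a(373) = a(0 + ((373-0) mod 24)) = a(13) = 9.

9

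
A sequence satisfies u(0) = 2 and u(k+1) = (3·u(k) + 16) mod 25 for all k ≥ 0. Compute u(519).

u(0) = 2; u(1) = 22; u(2) = 7; u(3) = 12; u(4) = 2.
The sequence repeats with period 4.
So u(519) = u(0 + ((519-0) mod 4)) = u(3) = 12.

12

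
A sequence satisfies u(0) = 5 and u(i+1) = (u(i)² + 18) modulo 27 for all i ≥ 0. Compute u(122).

u(0) = 5; u(1) = 16; u(2) = 4; u(3) = 7; u(4) = 13; u(5) = 25; u(6) = 22; u(7) = 16.
Since u(7) = u(1) = 16, the sequence is eventually periodic: after a pre-period of length 1 it cycles with period 6.
For i ≥ 1, u(i) depends only on (i - 1) mod 6. (122 - 1) mod 6 = 1, so u(122) = u(2) = 4.

4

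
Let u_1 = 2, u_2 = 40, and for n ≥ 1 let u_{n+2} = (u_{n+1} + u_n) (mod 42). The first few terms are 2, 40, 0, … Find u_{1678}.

Listing terms: u_1 = 2,  u_2 = 40,  u_3 = 0,  u_4 = 40,  u_5 = 40,  u_6 = 38,  u_7 = 36,  u_8 = 32,  u_9 = 26,  u_{10} = 16,  u_{11} = 0,  u_{12} = 16,  u_{13} = 16,  u_{14} = 32,  u_{15} = 6,  u_{16} = 38,  u_{17} = 2,  u_{18} = 40.
Since (u_{17}, u_{18}) = (u_1, u_2) = (2, 40) (two consecutive terms determine the rest), the sequence is periodic with period 16.
(1678 - 1) mod 16 = 13, so u_{1678} = u_{14} = 32.

32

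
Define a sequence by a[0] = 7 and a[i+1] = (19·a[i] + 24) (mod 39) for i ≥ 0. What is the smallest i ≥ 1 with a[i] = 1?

1

We have a[0] = 7; a[1] = 1; a[2] = 4; a[3] = 22; a[4] = 13; a[5] = 37; a[6] = 25; a[7] = 31; a[8] = 28; a[9] = 10; a[10] = 19; a[11] = 34; a[12] = 7.
Since a[12] = a[0] = 7, the sequence is periodic with period 12.
The value 1 first appears (with i ≥ 1) at a[1].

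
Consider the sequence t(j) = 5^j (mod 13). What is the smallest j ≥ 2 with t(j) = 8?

Listing terms: t(1) = 5,  t(2) = 12,  t(3) = 8,  t(4) = 1,  t(5) = 5.
The sequence repeats with period 4.
The value 8 first appears (with j ≥ 2) at t(3).

3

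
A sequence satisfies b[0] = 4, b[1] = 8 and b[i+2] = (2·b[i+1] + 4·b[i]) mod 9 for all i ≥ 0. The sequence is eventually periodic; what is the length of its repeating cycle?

24

Computing terms: b[0] = 4; b[1] = 8; b[2] = 5; b[3] = 6; b[4] = 5; b[5] = 7; b[6] = 7; b[7] = 6; b[8] = 4; b[9] = 5; b[10] = 8; b[11] = 0; b[12] = 5; b[13] = 1; b[14] = 4; b[15] = 3; b[16] = 4; b[17] = 2; b[18] = 2; b[19] = 3; b[20] = 5; b[21] = 4; b[22] = 1; b[23] = 0; b[24] = 4; b[25] = 8.
The sequence repeats with period 24.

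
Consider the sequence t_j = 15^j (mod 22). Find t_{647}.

5

Listing terms: t_0 = 1,  t_1 = 15,  t_2 = 5,  t_3 = 9,  t_4 = 3,  t_5 = 1.
Since t_5 = t_0 = 1, the sequence is periodic with period 5.
(647 - 0) mod 5 = 2, so t_{647} = t_2 = 5.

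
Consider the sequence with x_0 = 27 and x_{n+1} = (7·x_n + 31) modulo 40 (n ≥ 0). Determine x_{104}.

Listing terms: x_0 = 27; x_1 = 20; x_2 = 11; x_3 = 28; x_4 = 27.
The sequence repeats with period 4.
(104 - 0) mod 4 = 0, so x_{104} = x_0 = 27.

27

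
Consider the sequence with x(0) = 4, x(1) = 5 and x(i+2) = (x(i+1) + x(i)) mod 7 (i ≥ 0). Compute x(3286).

x(0) = 4; x(1) = 5; x(2) = 2; x(3) = 0; x(4) = 2; x(5) = 2; x(6) = 4; x(7) = 6; x(8) = 3; x(9) = 2; x(10) = 5; x(11) = 0; x(12) = 5; x(13) = 5; x(14) = 3; x(15) = 1; x(16) = 4; x(17) = 5.
The sequence repeats with period 16.
(3286 - 0) mod 16 = 6, so x(3286) = x(6) = 4.

4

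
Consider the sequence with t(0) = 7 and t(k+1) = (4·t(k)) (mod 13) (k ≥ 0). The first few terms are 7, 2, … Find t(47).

t(0) = 7, t(1) = 2, t(2) = 8, t(3) = 6, t(4) = 11, t(5) = 5, t(6) = 7.
Since t(6) = t(0) = 7, the sequence is periodic with period 6.
So t(47) = t(0 + ((47-0) mod 6)) = t(5) = 5.

5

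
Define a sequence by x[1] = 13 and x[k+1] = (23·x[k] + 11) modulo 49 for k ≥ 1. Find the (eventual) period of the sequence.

We have x[1] = 13; x[2] = 16; x[3] = 36; x[4] = 6; x[5] = 2; x[6] = 8; x[7] = 48; x[8] = 37; x[9] = 29; x[10] = 41; x[11] = 23; x[12] = 1; x[13] = 34; x[14] = 9; x[15] = 22; x[16] = 27; x[17] = 44; x[18] = 43; x[19] = 20; x[20] = 30; x[21] = 15; x[22] = 13.
Since x[22] = x[1] = 13, the sequence is periodic with period 21.

21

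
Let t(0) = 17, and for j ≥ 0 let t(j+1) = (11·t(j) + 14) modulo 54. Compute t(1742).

29

Computing terms: t(0) = 17; t(1) = 39; t(2) = 11; t(3) = 27; t(4) = 41; t(5) = 33; t(6) = 53; t(7) = 3; t(8) = 47; t(9) = 45; t(10) = 23; t(11) = 51; t(12) = 35; t(13) = 21; t(14) = 29; t(15) = 9; t(16) = 5; t(17) = 15; t(18) = 17.
Since t(18) = t(0) = 17, the sequence is periodic with period 18.
So t(1742) = t(0 + ((1742-0) mod 18)) = t(14) = 29.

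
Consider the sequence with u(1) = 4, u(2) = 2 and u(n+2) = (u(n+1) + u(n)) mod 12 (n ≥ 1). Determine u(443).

We have u(1) = 4,  u(2) = 2,  u(3) = 6,  u(4) = 8,  u(5) = 2,  u(6) = 10,  u(7) = 0,  u(8) = 10,  u(9) = 10,  u(10) = 8,  u(11) = 6,  u(12) = 2,  u(13) = 8,  u(14) = 10,  u(15) = 6,  u(16) = 4,  u(17) = 10,  u(18) = 2,  u(19) = 0,  u(20) = 2,  u(21) = 2,  u(22) = 4,  u(23) = 6,  u(24) = 10,  u(25) = 4,  u(26) = 2.
The sequence repeats with period 24.
So u(443) = u(1 + ((443-1) mod 24)) = u(11) = 6.

6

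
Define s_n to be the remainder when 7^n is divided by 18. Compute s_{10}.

Computing terms: s_0 = 1, s_1 = 7, s_2 = 13, s_3 = 1.
Since s_3 = s_0 = 1, the sequence is periodic with period 3.
So s_{10} = s_{0 + ((10-0) mod 3)} = s_1 = 7.

7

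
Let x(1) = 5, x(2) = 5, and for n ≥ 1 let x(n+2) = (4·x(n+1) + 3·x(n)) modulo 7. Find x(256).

1

Computing terms: x(1) = 5; x(2) = 5; x(3) = 0; x(4) = 1; x(5) = 4; x(6) = 5; x(7) = 4; x(8) = 3; x(9) = 3; x(10) = 0; x(11) = 2; x(12) = 1; x(13) = 3; x(14) = 1; x(15) = 6; x(16) = 6; x(17) = 0; x(18) = 4; x(19) = 2; x(20) = 6; x(21) = 2; x(22) = 5; x(23) = 5.
The sequence repeats with period 21.
So x(256) = x(1 + ((256-1) mod 21)) = x(4) = 1.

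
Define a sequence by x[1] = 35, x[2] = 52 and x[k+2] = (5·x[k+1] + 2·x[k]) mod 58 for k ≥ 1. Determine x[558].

16

Computing terms: x[1] = 35, x[2] = 52, x[3] = 40, x[4] = 14, x[5] = 34, x[6] = 24, x[7] = 14, x[8] = 2, x[9] = 38, x[10] = 20, x[11] = 2, x[12] = 50, x[13] = 22, x[14] = 36, x[15] = 50, x[16] = 32, x[17] = 28, x[18] = 30, x[19] = 32, x[20] = 46, x[21] = 4, x[22] = 54, x[23] = 46, x[24] = 48, x[25] = 42, x[26] = 16, x[27] = 48, x[28] = 40, x[29] = 6, x[30] = 52, x[31] = 40.
Since (x[30], x[31]) = (x[2], x[3]) = (52, 40) (two consecutive terms determine the rest), the sequence is eventually periodic: after a pre-period of length 1 it cycles with period 28.
For k ≥ 2, x[k] depends only on (k - 2) mod 28. (558 - 2) mod 28 = 24, so x[558] = x[26] = 16.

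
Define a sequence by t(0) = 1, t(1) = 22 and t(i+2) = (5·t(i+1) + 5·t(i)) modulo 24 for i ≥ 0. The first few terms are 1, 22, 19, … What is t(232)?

Listing terms: t(0) = 1, t(1) = 22, t(2) = 19, t(3) = 13, t(4) = 16, t(5) = 1, t(6) = 13, t(7) = 22, t(8) = 7, t(9) = 1, t(10) = 16, t(11) = 13, t(12) = 1, t(13) = 22.
The sequence repeats with period 12.
So t(232) = t(0 + ((232-0) mod 12)) = t(4) = 16.

16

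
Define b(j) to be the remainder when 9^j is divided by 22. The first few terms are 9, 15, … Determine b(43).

Listing terms: b(1) = 9, b(2) = 15, b(3) = 3, b(4) = 5, b(5) = 1, b(6) = 9.
The sequence repeats with period 5.
So b(43) = b(1 + ((43-1) mod 5)) = b(3) = 3.

3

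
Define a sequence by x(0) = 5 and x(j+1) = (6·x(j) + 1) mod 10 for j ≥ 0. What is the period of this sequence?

5

x(0) = 5; x(1) = 1; x(2) = 7; x(3) = 3; x(4) = 9; x(5) = 5.
The sequence repeats with period 5.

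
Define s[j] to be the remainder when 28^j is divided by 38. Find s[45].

Listing terms: s[0] = 1, s[1] = 28, s[2] = 24, s[3] = 26, s[4] = 6, s[5] = 16, s[6] = 30, s[7] = 4, s[8] = 36, s[9] = 20, s[10] = 28.
Since s[10] = s[1] = 28, the sequence is eventually periodic: after a pre-period of length 1 it cycles with period 9.
For j ≥ 1, s[j] depends only on (j - 1) mod 9. (45 - 1) mod 9 = 8, so s[45] = s[9] = 20.

20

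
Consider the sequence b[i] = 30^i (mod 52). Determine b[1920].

We have b[0] = 1, b[1] = 30, b[2] = 16, b[3] = 12, b[4] = 48, b[5] = 36, b[6] = 40, b[7] = 4, b[8] = 16.
Since b[8] = b[2] = 16, the sequence is eventually periodic: after a pre-period of length 2 it cycles with period 6.
For i ≥ 2, b[i] depends only on (i - 2) mod 6. (1920 - 2) mod 6 = 4, so b[1920] = b[6] = 40.

40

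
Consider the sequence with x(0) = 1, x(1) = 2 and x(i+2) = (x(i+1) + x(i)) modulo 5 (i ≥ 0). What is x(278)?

0

We have x(0) = 1,  x(1) = 2,  x(2) = 3,  x(3) = 0,  x(4) = 3,  x(5) = 3,  x(6) = 1,  x(7) = 4,  x(8) = 0,  x(9) = 4,  x(10) = 4,  x(11) = 3,  x(12) = 2,  x(13) = 0,  x(14) = 2,  x(15) = 2,  x(16) = 4,  x(17) = 1,  x(18) = 0,  x(19) = 1,  x(20) = 1,  x(21) = 2.
Since (x(20), x(21)) = (x(0), x(1)) = (1, 2) (two consecutive terms determine the rest), the sequence is periodic with period 20.
(278 - 0) mod 20 = 18, so x(278) = x(18) = 0.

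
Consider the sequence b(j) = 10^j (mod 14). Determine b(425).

b(1) = 10, b(2) = 2, b(3) = 6, b(4) = 4, b(5) = 12, b(6) = 8, b(7) = 10.
Since b(7) = b(1) = 10, the sequence is periodic with period 6.
(425 - 1) mod 6 = 4, so b(425) = b(5) = 12.

12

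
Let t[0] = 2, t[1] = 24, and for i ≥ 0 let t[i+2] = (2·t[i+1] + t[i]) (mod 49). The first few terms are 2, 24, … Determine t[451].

Listing terms: t[0] = 2,  t[1] = 24,  t[2] = 1,  t[3] = 26,  t[4] = 4,  t[5] = 34,  t[6] = 23,  t[7] = 31,  t[8] = 36,  t[9] = 5,  t[10] = 46,  t[11] = 48,  t[12] = 44,  t[13] = 38,  t[14] = 22,  t[15] = 33,  t[16] = 39,  t[17] = 13,  t[18] = 16,  t[19] = 45,  t[20] = 8,  t[21] = 12,  t[22] = 32,  t[23] = 27,  t[24] = 37,  t[25] = 3,  t[26] = 43,  t[27] = 40,  t[28] = 25,  t[29] = 41,  t[30] = 9,  t[31] = 10,  t[32] = 29,  t[33] = 19,  t[34] = 18,  t[35] = 6,  t[36] = 30,  t[37] = 17,  t[38] = 15,  t[39] = 47,  t[40] = 11,  t[41] = 20,  t[42] = 2,  t[43] = 24.
The sequence repeats with period 42.
So t[451] = t[0 + ((451-0) mod 42)] = t[31] = 10.

10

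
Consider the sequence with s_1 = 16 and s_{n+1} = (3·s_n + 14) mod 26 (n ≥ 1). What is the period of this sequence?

3

Computing terms: s_1 = 16,  s_2 = 10,  s_3 = 18,  s_4 = 16.
The sequence repeats with period 3.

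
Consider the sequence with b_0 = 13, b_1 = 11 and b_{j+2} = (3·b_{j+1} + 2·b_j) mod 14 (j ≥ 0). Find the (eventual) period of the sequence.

Computing terms: b_0 = 13,  b_1 = 11,  b_2 = 3,  b_3 = 3,  b_4 = 1,  b_5 = 9,  b_6 = 1,  b_7 = 7,  b_8 = 9,  b_9 = 13,  b_{10} = 1,  b_{11} = 1,  b_{12} = 5,  b_{13} = 3,  b_{14} = 5,  b_{15} = 7,  b_{16} = 3,  b_{17} = 9,  b_{18} = 5,  b_{19} = 5,  b_{20} = 11,  b_{21} = 1,  b_{22} = 11,  b_{23} = 7,  b_{24} = 1,  b_{25} = 3,  b_{26} = 11,  b_{27} = 11,  b_{28} = 13,  b_{29} = 5,  b_{30} = 13,  b_{31} = 7,  b_{32} = 5,  b_{33} = 1,  b_{34} = 13,  b_{35} = 13,  b_{36} = 9,  b_{37} = 11,  b_{38} = 9,  b_{39} = 7,  b_{40} = 11,  b_{41} = 5,  b_{42} = 9,  b_{43} = 9,  b_{44} = 3,  b_{45} = 13,  b_{46} = 3,  b_{47} = 7,  b_{48} = 13,  b_{49} = 11.
Since (b_{48}, b_{49}) = (b_0, b_1) = (13, 11) (two consecutive terms determine the rest), the sequence is periodic with period 48.

48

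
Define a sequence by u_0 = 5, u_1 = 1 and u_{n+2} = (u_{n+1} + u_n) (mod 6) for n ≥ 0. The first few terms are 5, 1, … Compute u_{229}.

We have u_0 = 5,  u_1 = 1,  u_2 = 0,  u_3 = 1,  u_4 = 1,  u_5 = 2,  u_6 = 3,  u_7 = 5,  u_8 = 2,  u_9 = 1,  u_{10} = 3,  u_{11} = 4,  u_{12} = 1,  u_{13} = 5,  u_{14} = 0,  u_{15} = 5,  u_{16} = 5,  u_{17} = 4,  u_{18} = 3,  u_{19} = 1,  u_{20} = 4,  u_{21} = 5,  u_{22} = 3,  u_{23} = 2,  u_{24} = 5,  u_{25} = 1.
Since (u_{24}, u_{25}) = (u_0, u_1) = (5, 1) (two consecutive terms determine the rest), the sequence is periodic with period 24.
So u_{229} = u_{0 + ((229-0) mod 24)} = u_{13} = 5.

5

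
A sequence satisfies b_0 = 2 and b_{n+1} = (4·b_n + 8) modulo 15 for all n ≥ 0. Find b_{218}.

b_0 = 2, b_1 = 1, b_2 = 12, b_3 = 11, b_4 = 7, b_5 = 6, b_6 = 2.
Since b_6 = b_0 = 2, the sequence is periodic with period 6.
(218 - 0) mod 6 = 2, so b_{218} = b_2 = 12.

12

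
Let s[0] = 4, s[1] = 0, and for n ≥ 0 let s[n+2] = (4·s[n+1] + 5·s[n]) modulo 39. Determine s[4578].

We have s[0] = 4; s[1] = 0; s[2] = 20; s[3] = 2; s[4] = 30; s[5] = 13; s[6] = 7; s[7] = 15; s[8] = 17; s[9] = 26; s[10] = 33; s[11] = 28; s[12] = 4; s[13] = 0.
Since (s[12], s[13]) = (s[0], s[1]) = (4, 0) (two consecutive terms determine the rest), the sequence is periodic with period 12.
So s[4578] = s[0 + ((4578-0) mod 12)] = s[6] = 7.

7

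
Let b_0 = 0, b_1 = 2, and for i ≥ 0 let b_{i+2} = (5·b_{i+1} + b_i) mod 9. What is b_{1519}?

Computing terms: b_0 = 0; b_1 = 2; b_2 = 1; b_3 = 7; b_4 = 0; b_5 = 7; b_6 = 8; b_7 = 2; b_8 = 0; b_9 = 2.
Since (b_8, b_9) = (b_0, b_1) = (0, 2) (two consecutive terms determine the rest), the sequence is periodic with period 8.
So b_{1519} = b_{0 + ((1519-0) mod 8)} = b_7 = 2.

2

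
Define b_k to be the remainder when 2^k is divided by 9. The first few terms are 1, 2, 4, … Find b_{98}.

4

Computing terms: b_0 = 1; b_1 = 2; b_2 = 4; b_3 = 8; b_4 = 7; b_5 = 5; b_6 = 1.
Since b_6 = b_0 = 1, the sequence is periodic with period 6.
So b_{98} = b_{0 + ((98-0) mod 6)} = b_2 = 4.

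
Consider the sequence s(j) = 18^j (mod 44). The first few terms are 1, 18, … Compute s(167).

28

We have s(0) = 1,  s(1) = 18,  s(2) = 16,  s(3) = 24,  s(4) = 36,  s(5) = 32,  s(6) = 4,  s(7) = 28,  s(8) = 20,  s(9) = 8,  s(10) = 12,  s(11) = 40,  s(12) = 16.
Since s(12) = s(2) = 16, the sequence is eventually periodic: after a pre-period of length 2 it cycles with period 10.
For j ≥ 2, s(j) depends only on (j - 2) mod 10. (167 - 2) mod 10 = 5, so s(167) = s(7) = 28.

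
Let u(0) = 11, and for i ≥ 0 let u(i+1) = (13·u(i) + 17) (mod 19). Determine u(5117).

3

Listing terms: u(0) = 11, u(1) = 8, u(2) = 7, u(3) = 13, u(4) = 15, u(5) = 3, u(6) = 18, u(7) = 4, u(8) = 12, u(9) = 2, u(10) = 5, u(11) = 6, u(12) = 0, u(13) = 17, u(14) = 10, u(15) = 14, u(16) = 9, u(17) = 1, u(18) = 11.
The sequence repeats with period 18.
(5117 - 0) mod 18 = 5, so u(5117) = u(5) = 3.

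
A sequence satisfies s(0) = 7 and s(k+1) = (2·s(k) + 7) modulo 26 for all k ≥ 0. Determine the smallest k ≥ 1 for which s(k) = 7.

We have s(0) = 7; s(1) = 21; s(2) = 23; s(3) = 1; s(4) = 9; s(5) = 25; s(6) = 5; s(7) = 17; s(8) = 15; s(9) = 11; s(10) = 3; s(11) = 13; s(12) = 7.
Since s(12) = s(0) = 7, the sequence is periodic with period 12.
The value 7 next appears (with k ≥ 1) at s(12).

12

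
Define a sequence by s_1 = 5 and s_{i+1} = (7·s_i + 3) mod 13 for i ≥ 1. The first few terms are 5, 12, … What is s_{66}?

Listing terms: s_1 = 5,  s_2 = 12,  s_3 = 9,  s_4 = 1,  s_5 = 10,  s_6 = 8,  s_7 = 7,  s_8 = 0,  s_9 = 3,  s_{10} = 11,  s_{11} = 2,  s_{12} = 4,  s_{13} = 5.
The sequence repeats with period 12.
(66 - 1) mod 12 = 5, so s_{66} = s_6 = 8.

8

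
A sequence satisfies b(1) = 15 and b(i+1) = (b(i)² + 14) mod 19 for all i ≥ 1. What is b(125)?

15

We have b(1) = 15; b(2) = 11; b(3) = 2; b(4) = 18; b(5) = 15.
Since b(5) = b(1) = 15, the sequence is periodic with period 4.
So b(125) = b(1 + ((125-1) mod 4)) = b(1) = 15.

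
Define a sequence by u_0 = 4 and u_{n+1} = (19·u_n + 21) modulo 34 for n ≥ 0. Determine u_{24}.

We have u_0 = 4, u_1 = 29, u_2 = 28, u_3 = 9, u_4 = 22, u_5 = 31, u_6 = 32, u_7 = 17, u_8 = 4.
The sequence repeats with period 8.
(24 - 0) mod 8 = 0, so u_{24} = u_0 = 4.

4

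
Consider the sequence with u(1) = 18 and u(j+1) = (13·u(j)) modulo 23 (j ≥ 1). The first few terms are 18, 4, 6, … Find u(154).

12

u(1) = 18, u(2) = 4, u(3) = 6, u(4) = 9, u(5) = 2, u(6) = 3, u(7) = 16, u(8) = 1, u(9) = 13, u(10) = 8, u(11) = 12, u(12) = 18.
Since u(12) = u(1) = 18, the sequence is periodic with period 11.
So u(154) = u(1 + ((154-1) mod 11)) = u(11) = 12.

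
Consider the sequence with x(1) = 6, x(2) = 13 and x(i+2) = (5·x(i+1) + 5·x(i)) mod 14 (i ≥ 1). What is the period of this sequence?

Computing terms: x(1) = 6; x(2) = 13; x(3) = 11; x(4) = 8; x(5) = 11; x(6) = 11; x(7) = 12; x(8) = 3; x(9) = 5; x(10) = 12; x(11) = 1; x(12) = 9; x(13) = 8; x(14) = 1; x(15) = 3; x(16) = 6; x(17) = 3; x(18) = 3; x(19) = 2; x(20) = 11; x(21) = 9; x(22) = 2; x(23) = 13; x(24) = 5; x(25) = 6; x(26) = 13.
Since (x(25), x(26)) = (x(1), x(2)) = (6, 13) (two consecutive terms determine the rest), the sequence is periodic with period 24.

24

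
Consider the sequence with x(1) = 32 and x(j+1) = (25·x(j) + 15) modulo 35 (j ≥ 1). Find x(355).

25

Listing terms: x(1) = 32; x(2) = 10; x(3) = 20; x(4) = 25; x(5) = 10.
Since x(5) = x(2) = 10, the sequence is eventually periodic: after a pre-period of length 1 it cycles with period 3.
For j ≥ 2, x(j) depends only on (j - 2) mod 3. (355 - 2) mod 3 = 2, so x(355) = x(4) = 25.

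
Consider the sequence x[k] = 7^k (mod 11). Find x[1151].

7

We have x[1] = 7, x[2] = 5, x[3] = 2, x[4] = 3, x[5] = 10, x[6] = 4, x[7] = 6, x[8] = 9, x[9] = 8, x[10] = 1, x[11] = 7.
Since x[11] = x[1] = 7, the sequence is periodic with period 10.
So x[1151] = x[1 + ((1151-1) mod 10)] = x[1] = 7.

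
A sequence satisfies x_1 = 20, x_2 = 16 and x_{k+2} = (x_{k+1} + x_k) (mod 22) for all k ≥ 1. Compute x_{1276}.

x_1 = 20,  x_2 = 16,  x_3 = 14,  x_4 = 8,  x_5 = 0,  x_6 = 8,  x_7 = 8,  x_8 = 16,  x_9 = 2,  x_{10} = 18,  x_{11} = 20,  x_{12} = 16.
Since (x_{11}, x_{12}) = (x_1, x_2) = (20, 16) (two consecutive terms determine the rest), the sequence is periodic with period 10.
(1276 - 1) mod 10 = 5, so x_{1276} = x_6 = 8.

8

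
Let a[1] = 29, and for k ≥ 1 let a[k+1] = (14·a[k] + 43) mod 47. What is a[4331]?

a[1] = 29, a[2] = 26, a[3] = 31, a[4] = 7, a[5] = 0, a[6] = 43, a[7] = 34, a[8] = 2, a[9] = 24, a[10] = 3, a[11] = 38, a[12] = 11, a[13] = 9, a[14] = 28, a[15] = 12, a[16] = 23, a[17] = 36, a[18] = 30, a[19] = 40, a[20] = 39, a[21] = 25, a[22] = 17, a[23] = 46, a[24] = 29.
The sequence repeats with period 23.
So a[4331] = a[1 + ((4331-1) mod 23)] = a[7] = 34.

34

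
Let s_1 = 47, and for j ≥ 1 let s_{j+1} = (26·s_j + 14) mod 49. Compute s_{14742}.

22

Computing terms: s_1 = 47, s_2 = 11, s_3 = 6, s_4 = 23, s_5 = 24, s_6 = 1, s_7 = 40, s_8 = 25, s_9 = 27, s_{10} = 30, s_{11} = 10, s_{12} = 29, s_{13} = 33, s_{14} = 39, s_{15} = 48, s_{16} = 37, s_{17} = 45, s_{18} = 8, s_{19} = 26, s_{20} = 4, s_{21} = 20, s_{22} = 44, s_{23} = 31, s_{24} = 36, s_{25} = 19, s_{26} = 18, s_{27} = 41, s_{28} = 2, s_{29} = 17, s_{30} = 15, s_{31} = 12, s_{32} = 32, s_{33} = 13, s_{34} = 9, s_{35} = 3, s_{36} = 43, s_{37} = 5, s_{38} = 46, s_{39} = 34, s_{40} = 16, s_{41} = 38, s_{42} = 22, s_{43} = 47.
Since s_{43} = s_1 = 47, the sequence is periodic with period 42.
So s_{14742} = s_{1 + ((14742-1) mod 42)} = s_{42} = 22.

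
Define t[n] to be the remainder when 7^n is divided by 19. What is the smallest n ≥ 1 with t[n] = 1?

t[0] = 1, t[1] = 7, t[2] = 11, t[3] = 1.
The sequence repeats with period 3.
The value 1 next appears (with n ≥ 1) at t[3].

3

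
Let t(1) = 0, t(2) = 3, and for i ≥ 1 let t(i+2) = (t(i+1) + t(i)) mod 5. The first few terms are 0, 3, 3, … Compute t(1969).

3

Computing terms: t(1) = 0,  t(2) = 3,  t(3) = 3,  t(4) = 1,  t(5) = 4,  t(6) = 0,  t(7) = 4,  t(8) = 4,  t(9) = 3,  t(10) = 2,  t(11) = 0,  t(12) = 2,  t(13) = 2,  t(14) = 4,  t(15) = 1,  t(16) = 0,  t(17) = 1,  t(18) = 1,  t(19) = 2,  t(20) = 3,  t(21) = 0,  t(22) = 3.
The sequence repeats with period 20.
(1969 - 1) mod 20 = 8, so t(1969) = t(9) = 3.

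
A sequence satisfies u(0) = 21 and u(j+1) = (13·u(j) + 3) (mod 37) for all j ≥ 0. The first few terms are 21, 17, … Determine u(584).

6

Computing terms: u(0) = 21, u(1) = 17, u(2) = 2, u(3) = 29, u(4) = 10, u(5) = 22, u(6) = 30, u(7) = 23, u(8) = 6, u(9) = 7, u(10) = 20, u(11) = 4, u(12) = 18, u(13) = 15, u(14) = 13, u(15) = 24, u(16) = 19, u(17) = 28, u(18) = 34, u(19) = 1, u(20) = 16, u(21) = 26, u(22) = 8, u(23) = 33, u(24) = 25, u(25) = 32, u(26) = 12, u(27) = 11, u(28) = 35, u(29) = 14, u(30) = 0, u(31) = 3, u(32) = 5, u(33) = 31, u(34) = 36, u(35) = 27, u(36) = 21.
The sequence repeats with period 36.
(584 - 0) mod 36 = 8, so u(584) = u(8) = 6.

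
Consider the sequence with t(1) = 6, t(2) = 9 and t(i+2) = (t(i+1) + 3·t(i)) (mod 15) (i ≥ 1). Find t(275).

t(1) = 6,  t(2) = 9,  t(3) = 12,  t(4) = 9,  t(5) = 0,  t(6) = 12,  t(7) = 12,  t(8) = 3,  t(9) = 9,  t(10) = 3,  t(11) = 0,  t(12) = 9,  t(13) = 9,  t(14) = 6,  t(15) = 3,  t(16) = 6,  t(17) = 0,  t(18) = 3,  t(19) = 3,  t(20) = 12,  t(21) = 6,  t(22) = 12,  t(23) = 0,  t(24) = 6,  t(25) = 6,  t(26) = 9.
Since (t(25), t(26)) = (t(1), t(2)) = (6, 9) (two consecutive terms determine the rest), the sequence is periodic with period 24.
(275 - 1) mod 24 = 10, so t(275) = t(11) = 0.

0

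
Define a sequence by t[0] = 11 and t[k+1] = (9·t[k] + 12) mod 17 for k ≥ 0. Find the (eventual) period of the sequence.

8

We have t[0] = 11, t[1] = 9, t[2] = 8, t[3] = 16, t[4] = 3, t[5] = 5, t[6] = 6, t[7] = 15, t[8] = 11.
Since t[8] = t[0] = 11, the sequence is periodic with period 8.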